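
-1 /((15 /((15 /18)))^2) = -0.00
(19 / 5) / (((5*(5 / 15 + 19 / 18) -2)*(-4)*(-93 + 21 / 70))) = 19 / 9167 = 0.00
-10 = -10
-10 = -10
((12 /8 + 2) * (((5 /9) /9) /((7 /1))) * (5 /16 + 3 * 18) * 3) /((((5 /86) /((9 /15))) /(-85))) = -635239 /144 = -4411.38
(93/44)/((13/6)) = 279/286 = 0.98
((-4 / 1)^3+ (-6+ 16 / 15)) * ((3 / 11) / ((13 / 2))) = -188 / 65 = -2.89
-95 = -95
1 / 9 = 0.11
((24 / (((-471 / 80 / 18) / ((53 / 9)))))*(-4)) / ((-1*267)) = -271360 / 41919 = -6.47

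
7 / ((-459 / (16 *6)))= -1.46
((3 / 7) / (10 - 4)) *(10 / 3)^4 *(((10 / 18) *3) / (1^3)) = 25000 / 1701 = 14.70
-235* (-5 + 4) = 235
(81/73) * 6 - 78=-71.34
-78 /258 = -13 /43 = -0.30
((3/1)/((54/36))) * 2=4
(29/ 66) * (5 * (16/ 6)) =580/ 99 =5.86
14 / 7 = 2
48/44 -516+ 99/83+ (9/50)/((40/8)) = -117247533/228250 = -513.68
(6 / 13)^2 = 36 / 169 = 0.21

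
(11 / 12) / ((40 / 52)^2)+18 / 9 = 4259 / 1200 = 3.55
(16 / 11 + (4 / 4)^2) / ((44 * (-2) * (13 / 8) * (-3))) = 9 / 1573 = 0.01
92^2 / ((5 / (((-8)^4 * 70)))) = 485359616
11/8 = 1.38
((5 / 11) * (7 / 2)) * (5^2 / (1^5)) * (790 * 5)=1728125 / 11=157102.27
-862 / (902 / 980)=-422380 / 451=-936.54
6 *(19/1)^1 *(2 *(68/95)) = 163.20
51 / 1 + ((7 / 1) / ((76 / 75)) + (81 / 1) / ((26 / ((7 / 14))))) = 14688 / 247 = 59.47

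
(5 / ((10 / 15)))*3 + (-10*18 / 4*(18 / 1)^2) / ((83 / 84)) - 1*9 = -2447199 / 166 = -14742.16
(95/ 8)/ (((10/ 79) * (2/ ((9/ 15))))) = 4503/ 160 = 28.14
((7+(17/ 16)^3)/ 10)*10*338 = 5675865/ 2048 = 2771.42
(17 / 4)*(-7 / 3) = -119 / 12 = -9.92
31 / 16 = 1.94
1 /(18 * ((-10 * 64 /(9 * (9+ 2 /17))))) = -31 /4352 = -0.01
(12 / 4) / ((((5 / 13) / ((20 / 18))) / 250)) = 6500 / 3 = 2166.67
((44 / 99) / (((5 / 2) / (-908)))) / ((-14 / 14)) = 7264 / 45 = 161.42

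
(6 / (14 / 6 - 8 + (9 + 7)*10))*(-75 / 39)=-450 / 6019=-0.07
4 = 4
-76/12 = -19/3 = -6.33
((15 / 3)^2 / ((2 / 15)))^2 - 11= 140581 / 4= 35145.25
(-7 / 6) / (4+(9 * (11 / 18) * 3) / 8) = -56 / 291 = -0.19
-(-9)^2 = -81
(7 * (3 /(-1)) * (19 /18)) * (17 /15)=-2261 /90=-25.12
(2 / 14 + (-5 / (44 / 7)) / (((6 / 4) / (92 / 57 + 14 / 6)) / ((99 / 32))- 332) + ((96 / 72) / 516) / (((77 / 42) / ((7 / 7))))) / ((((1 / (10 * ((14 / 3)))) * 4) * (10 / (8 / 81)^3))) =76583427952 / 464570147258613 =0.00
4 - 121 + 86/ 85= -115.99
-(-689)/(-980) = -689/980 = -0.70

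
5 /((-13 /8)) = -40 /13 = -3.08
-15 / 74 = -0.20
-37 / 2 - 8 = -53 / 2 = -26.50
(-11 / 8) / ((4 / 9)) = -99 / 32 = -3.09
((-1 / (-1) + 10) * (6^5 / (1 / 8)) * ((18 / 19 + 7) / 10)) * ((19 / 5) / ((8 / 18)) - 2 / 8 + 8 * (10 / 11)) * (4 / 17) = 16090907904 / 8075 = 1992682.09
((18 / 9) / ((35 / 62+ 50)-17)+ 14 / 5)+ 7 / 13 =459637 / 135265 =3.40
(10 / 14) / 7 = 5 / 49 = 0.10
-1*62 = -62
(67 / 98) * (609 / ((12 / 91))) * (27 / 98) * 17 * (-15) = -173908215 / 784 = -221821.70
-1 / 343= -0.00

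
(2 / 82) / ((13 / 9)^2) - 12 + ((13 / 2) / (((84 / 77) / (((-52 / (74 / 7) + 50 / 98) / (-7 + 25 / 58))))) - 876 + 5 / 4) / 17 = -30858313050917 / 488195208774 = -63.21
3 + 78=81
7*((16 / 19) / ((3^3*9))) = 112 / 4617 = 0.02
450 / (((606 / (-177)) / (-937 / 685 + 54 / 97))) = 143101845 / 1342189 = 106.62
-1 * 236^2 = -55696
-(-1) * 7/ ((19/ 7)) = 49/ 19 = 2.58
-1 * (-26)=26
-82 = -82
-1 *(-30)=30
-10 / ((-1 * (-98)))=-0.10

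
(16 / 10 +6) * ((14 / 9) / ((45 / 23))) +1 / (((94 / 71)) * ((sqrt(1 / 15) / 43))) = 12236 / 2025 +3053 * sqrt(15) / 94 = 131.83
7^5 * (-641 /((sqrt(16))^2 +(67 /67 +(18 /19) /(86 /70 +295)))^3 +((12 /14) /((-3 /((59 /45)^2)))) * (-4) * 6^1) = 852128738869171116015152 /4349345117827806225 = 195921.16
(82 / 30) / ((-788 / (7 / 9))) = -287 / 106380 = -0.00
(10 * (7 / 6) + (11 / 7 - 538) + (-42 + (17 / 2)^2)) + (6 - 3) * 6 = -40027 / 84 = -476.51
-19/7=-2.71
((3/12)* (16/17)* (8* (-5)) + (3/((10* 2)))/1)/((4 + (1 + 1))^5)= -3149/2643840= -0.00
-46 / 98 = -23 / 49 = -0.47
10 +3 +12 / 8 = 29 / 2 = 14.50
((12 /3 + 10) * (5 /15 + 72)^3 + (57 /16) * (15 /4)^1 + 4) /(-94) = -9155638445 /162432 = -56365.98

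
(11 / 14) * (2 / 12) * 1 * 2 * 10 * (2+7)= 23.57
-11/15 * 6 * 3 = -66/5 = -13.20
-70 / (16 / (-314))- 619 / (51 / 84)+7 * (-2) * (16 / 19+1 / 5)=2194017 / 6460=339.63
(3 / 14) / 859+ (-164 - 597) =-9151783 / 12026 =-761.00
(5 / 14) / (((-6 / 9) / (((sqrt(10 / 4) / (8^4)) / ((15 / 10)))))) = -5 * sqrt(10) / 114688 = -0.00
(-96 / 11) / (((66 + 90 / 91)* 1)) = -182 / 1397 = -0.13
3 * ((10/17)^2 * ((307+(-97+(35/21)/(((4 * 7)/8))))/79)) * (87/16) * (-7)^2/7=141375/1343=105.27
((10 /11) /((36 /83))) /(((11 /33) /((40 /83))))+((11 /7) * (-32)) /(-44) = 964 /231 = 4.17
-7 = -7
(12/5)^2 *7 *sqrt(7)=1008 *sqrt(7)/25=106.68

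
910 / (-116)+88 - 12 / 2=4301 / 58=74.16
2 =2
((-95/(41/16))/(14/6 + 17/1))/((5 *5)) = -456/5945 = -0.08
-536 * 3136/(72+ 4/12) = -23238.19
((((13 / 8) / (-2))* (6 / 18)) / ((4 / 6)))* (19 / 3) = -247 / 96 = -2.57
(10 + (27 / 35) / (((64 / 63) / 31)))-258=-71827 / 320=-224.46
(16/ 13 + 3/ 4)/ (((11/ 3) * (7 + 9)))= 309/ 9152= 0.03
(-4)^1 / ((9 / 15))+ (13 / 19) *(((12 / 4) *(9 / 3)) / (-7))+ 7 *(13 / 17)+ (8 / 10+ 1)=-13343 / 33915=-0.39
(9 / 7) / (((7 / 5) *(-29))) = -45 / 1421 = -0.03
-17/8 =-2.12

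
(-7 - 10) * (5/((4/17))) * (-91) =32873.75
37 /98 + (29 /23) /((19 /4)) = 27537 /42826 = 0.64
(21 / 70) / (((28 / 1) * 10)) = 3 / 2800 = 0.00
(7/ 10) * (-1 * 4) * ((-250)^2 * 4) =-700000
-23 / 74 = -0.31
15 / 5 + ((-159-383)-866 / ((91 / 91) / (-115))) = 99051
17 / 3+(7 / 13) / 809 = 178810 / 31551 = 5.67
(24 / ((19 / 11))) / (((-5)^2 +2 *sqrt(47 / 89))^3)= 979160751800 / 1079024999476869-2616874832 *sqrt(4183) / 1079024999476869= 0.00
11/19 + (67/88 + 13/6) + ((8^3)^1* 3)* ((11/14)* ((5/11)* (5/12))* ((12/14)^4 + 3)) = 68505226337/84303912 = 812.60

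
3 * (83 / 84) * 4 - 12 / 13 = 995 / 91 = 10.93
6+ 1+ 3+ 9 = 19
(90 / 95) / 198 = 1 / 209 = 0.00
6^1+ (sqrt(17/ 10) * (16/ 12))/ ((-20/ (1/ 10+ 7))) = 6 - 71 * sqrt(170)/ 1500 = 5.38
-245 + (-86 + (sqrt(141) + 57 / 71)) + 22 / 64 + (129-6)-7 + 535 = sqrt(141) + 729645 / 2272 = 333.02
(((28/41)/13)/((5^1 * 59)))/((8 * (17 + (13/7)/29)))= 1421/1089324080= 0.00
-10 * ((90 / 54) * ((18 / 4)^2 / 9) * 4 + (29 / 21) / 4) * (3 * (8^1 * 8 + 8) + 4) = -708950 / 21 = -33759.52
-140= -140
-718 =-718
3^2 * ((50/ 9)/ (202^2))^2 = 625/ 3746174436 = 0.00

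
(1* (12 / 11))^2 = 144 / 121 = 1.19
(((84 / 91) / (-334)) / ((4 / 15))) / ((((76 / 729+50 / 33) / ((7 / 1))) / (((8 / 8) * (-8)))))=5051970 / 14096303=0.36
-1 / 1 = -1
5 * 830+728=4878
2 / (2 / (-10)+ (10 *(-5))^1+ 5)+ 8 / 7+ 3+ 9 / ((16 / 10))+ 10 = 124811 / 6328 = 19.72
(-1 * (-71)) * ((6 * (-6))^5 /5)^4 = 949092112257905118816558064336896 /625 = 1518547379612648190106493000000.00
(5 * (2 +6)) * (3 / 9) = 40 / 3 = 13.33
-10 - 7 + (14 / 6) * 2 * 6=11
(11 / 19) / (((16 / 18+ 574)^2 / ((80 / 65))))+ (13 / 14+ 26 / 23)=1095982939617 / 532286782846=2.06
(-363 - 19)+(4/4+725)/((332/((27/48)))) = -1011325/2656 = -380.77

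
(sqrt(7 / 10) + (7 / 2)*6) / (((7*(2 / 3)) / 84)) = 9*sqrt(70) / 5 + 378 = 393.06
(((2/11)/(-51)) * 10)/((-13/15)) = 0.04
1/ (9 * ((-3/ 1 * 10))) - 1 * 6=-1621/ 270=-6.00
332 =332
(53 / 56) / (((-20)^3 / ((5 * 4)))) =-53 / 22400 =-0.00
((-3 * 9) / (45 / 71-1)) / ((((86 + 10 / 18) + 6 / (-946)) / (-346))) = -1411795737 / 4789720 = -294.76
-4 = -4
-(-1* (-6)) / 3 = -2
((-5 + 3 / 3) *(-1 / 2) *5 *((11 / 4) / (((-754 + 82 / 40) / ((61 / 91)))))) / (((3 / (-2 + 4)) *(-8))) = 16775 / 8211294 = 0.00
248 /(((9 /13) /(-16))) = -51584 /9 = -5731.56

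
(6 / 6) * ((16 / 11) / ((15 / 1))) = 16 / 165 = 0.10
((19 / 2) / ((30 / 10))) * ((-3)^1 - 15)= -57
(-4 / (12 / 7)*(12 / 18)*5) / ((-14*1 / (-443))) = -246.11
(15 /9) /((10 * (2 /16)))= 4 /3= 1.33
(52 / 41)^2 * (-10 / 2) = -8.04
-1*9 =-9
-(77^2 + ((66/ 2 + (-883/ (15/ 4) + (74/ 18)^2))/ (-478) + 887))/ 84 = -659792297/ 8130780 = -81.15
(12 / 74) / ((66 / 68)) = 68 / 407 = 0.17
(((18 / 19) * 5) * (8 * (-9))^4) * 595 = 1439094988800 / 19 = 75741841515.79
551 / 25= 22.04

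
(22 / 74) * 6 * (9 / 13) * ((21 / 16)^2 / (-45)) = -14553 / 307840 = -0.05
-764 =-764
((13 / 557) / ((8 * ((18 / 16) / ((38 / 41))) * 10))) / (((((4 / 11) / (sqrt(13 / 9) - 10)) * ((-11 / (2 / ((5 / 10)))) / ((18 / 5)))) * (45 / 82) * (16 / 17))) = 4199 / 250650 - 4199 * sqrt(13) / 7519500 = 0.01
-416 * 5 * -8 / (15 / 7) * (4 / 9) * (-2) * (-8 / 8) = 6902.52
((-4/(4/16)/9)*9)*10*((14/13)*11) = -24640/13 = -1895.38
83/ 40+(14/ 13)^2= 21867/ 6760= 3.23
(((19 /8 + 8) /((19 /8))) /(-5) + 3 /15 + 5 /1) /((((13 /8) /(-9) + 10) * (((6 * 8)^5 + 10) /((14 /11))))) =0.00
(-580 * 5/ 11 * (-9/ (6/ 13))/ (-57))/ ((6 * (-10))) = 1885/ 1254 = 1.50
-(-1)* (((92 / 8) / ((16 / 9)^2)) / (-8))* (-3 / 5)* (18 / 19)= 50301 / 194560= 0.26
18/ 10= 9/ 5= 1.80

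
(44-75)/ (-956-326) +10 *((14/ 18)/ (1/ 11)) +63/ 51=86.82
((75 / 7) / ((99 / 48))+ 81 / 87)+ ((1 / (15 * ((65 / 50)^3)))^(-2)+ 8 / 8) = 97640860473 / 89320000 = 1093.16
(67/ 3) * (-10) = -670/ 3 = -223.33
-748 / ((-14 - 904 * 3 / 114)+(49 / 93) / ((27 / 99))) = 3965148 / 190081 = 20.86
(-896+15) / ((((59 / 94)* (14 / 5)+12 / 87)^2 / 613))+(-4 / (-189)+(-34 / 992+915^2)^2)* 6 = 5437919841240225623199257365 / 1292996132701056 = 4205673709077.90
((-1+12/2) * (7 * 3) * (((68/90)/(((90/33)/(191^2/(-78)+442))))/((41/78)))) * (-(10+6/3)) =2099636/123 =17070.21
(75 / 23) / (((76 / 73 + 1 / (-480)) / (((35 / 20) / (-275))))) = -26280 / 1315853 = -0.02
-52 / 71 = -0.73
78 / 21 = 26 / 7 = 3.71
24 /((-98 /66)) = -792 /49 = -16.16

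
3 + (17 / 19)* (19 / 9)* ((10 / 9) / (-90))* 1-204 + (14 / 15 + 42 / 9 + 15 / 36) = -195.01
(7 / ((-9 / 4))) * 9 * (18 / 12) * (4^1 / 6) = -28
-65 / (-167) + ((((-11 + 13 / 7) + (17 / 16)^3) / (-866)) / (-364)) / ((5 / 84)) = 104792442947 / 269529128960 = 0.39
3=3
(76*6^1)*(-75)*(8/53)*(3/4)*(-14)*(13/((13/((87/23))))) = 249933600/1219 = 205031.67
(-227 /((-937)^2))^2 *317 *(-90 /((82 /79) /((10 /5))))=-116139667230 /31604012163401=-0.00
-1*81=-81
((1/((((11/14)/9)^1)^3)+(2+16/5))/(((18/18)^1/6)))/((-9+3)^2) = 5018243/19965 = 251.35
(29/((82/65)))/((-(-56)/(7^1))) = 1885/656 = 2.87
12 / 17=0.71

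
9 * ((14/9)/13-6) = -688/13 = -52.92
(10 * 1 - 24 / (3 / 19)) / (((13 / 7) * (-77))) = 142 / 143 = 0.99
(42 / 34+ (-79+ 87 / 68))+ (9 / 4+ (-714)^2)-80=8663910 / 17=509641.76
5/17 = 0.29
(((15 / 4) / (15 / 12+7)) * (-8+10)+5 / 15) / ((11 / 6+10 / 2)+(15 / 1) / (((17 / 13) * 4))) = 2788 / 21769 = 0.13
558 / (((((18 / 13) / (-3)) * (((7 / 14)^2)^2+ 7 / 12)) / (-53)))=99216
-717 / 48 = -239 / 16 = -14.94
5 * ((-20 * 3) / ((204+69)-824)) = 300 / 551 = 0.54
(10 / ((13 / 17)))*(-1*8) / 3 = -1360 / 39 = -34.87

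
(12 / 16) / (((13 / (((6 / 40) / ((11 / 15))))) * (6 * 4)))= 9 / 18304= 0.00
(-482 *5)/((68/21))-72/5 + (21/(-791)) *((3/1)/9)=-14574119/19210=-758.67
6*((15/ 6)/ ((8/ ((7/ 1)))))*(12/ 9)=35/ 2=17.50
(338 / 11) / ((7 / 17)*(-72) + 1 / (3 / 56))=-8619 / 3080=-2.80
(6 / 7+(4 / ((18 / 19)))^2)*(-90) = -105940 / 63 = -1681.59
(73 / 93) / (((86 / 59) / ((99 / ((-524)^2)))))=142131 / 732019616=0.00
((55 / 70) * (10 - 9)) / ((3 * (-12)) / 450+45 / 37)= 10175 / 14714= 0.69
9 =9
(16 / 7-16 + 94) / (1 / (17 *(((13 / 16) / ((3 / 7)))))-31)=-124202 / 47909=-2.59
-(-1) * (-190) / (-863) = 190 / 863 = 0.22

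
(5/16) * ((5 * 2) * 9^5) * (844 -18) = 609680925/4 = 152420231.25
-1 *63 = -63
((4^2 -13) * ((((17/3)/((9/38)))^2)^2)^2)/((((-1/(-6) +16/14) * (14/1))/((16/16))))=30329143362034774548736/1725958278495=17572350235.77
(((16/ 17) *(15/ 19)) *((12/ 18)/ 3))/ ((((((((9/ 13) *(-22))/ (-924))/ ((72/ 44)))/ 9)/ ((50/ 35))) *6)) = 35.13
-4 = -4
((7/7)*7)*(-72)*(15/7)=-1080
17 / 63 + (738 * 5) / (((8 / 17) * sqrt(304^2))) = 1996667 / 76608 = 26.06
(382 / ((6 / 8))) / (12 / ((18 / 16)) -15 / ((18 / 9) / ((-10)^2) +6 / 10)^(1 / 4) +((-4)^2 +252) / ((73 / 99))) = 9885356696497500*2^(3 / 4)*31^(1 / 4)*sqrt(5) / 698464139185502107703 +246553133898762000*sqrt(62) / 698464139185502107703 +1229868576352716480*2^(1 / 4)*31^(3 / 4)*sqrt(5) / 698464139185502107703 +950908175990762181376 / 698464139185502107703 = 1.43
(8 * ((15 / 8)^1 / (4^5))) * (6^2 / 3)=45 / 256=0.18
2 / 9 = 0.22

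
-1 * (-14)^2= -196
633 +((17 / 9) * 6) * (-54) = 21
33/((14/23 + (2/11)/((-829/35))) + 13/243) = 1681881003/33358189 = 50.42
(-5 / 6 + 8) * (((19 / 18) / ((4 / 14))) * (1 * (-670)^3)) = -215007949625 / 27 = -7963257393.52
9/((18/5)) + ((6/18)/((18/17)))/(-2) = 253/108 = 2.34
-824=-824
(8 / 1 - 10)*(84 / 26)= -84 / 13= -6.46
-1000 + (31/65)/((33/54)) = -714442/715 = -999.22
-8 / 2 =-4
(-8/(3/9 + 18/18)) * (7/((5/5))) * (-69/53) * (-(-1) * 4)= 11592/53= 218.72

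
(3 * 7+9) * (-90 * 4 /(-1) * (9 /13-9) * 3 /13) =-20705.33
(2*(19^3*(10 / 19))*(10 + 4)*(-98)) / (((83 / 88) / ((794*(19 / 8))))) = -19805235236.63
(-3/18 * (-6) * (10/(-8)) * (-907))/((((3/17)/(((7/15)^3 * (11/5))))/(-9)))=-58175887/4500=-12927.97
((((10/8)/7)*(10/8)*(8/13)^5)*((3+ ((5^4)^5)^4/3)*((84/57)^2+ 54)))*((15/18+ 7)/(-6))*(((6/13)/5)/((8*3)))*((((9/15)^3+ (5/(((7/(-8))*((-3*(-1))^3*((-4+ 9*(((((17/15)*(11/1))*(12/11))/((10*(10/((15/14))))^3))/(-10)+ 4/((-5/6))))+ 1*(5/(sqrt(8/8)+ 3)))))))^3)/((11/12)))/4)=-826902850640368535274079259215209098743397379989699541670320006867675841596650040622498491678006784/91621583689965881418625141818839152887298585425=-9025197091533448718490176000000000000000000000000000.00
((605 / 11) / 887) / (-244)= -55 / 216428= -0.00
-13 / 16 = -0.81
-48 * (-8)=384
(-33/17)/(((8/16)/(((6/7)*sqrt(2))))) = -396*sqrt(2)/119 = -4.71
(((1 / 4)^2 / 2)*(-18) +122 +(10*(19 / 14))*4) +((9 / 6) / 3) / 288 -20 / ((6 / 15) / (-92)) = 19255723 / 4032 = 4775.72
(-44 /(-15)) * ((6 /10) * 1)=44 /25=1.76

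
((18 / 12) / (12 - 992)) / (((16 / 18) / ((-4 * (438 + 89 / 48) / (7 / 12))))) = 570051 / 109760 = 5.19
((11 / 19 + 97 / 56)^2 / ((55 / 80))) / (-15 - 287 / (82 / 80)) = -0.03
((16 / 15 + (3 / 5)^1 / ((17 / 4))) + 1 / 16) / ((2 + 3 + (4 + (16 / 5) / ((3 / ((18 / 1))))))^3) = 129575 / 2287428336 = 0.00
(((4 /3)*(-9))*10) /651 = -40 /217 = -0.18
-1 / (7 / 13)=-13 / 7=-1.86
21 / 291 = 7 / 97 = 0.07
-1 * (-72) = 72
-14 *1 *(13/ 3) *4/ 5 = -728/ 15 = -48.53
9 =9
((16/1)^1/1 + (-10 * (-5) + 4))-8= 62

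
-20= -20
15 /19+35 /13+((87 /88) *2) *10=126365 /5434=23.25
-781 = -781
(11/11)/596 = 1/596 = 0.00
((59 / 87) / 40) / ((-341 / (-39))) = 767 / 395560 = 0.00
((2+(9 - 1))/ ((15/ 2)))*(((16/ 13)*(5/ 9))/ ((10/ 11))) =352/ 351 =1.00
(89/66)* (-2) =-89/33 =-2.70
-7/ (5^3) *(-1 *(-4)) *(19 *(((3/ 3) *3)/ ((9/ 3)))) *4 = -2128/ 125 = -17.02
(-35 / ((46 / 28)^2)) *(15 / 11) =-102900 / 5819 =-17.68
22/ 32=11/ 16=0.69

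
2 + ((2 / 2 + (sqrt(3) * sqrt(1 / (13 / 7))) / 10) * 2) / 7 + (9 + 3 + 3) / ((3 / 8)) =sqrt(273) / 455 + 296 / 7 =42.32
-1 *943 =-943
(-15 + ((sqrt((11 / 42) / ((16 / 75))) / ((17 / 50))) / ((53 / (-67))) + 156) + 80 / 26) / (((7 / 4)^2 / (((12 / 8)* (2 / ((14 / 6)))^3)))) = 9709632 / 218491 -10854000* sqrt(154) / 106001749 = 43.17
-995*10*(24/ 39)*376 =-29929600/ 13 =-2302276.92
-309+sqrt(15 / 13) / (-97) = -309 - sqrt(195) / 1261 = -309.01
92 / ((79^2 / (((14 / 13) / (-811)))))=-1288 / 65798863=-0.00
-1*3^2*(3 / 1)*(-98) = 2646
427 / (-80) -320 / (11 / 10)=-260697 / 880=-296.25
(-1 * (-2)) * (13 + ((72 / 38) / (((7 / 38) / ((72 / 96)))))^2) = 7106 / 49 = 145.02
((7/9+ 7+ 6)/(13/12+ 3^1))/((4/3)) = 124/49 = 2.53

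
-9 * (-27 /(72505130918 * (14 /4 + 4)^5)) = 16 /113289267059375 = 0.00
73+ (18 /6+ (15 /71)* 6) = 5486 /71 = 77.27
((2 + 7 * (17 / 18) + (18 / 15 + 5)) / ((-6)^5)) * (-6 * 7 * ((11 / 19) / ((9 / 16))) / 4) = 102641 / 4986360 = 0.02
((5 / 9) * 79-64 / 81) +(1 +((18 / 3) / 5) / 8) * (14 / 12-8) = 35.24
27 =27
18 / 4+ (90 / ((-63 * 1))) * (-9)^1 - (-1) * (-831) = -11391 / 14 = -813.64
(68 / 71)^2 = 4624 / 5041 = 0.92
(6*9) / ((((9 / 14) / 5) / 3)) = 1260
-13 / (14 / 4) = -26 / 7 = -3.71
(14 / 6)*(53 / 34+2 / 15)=6041 / 1530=3.95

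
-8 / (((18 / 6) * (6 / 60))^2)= -800 / 9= -88.89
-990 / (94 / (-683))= 338085 / 47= 7193.30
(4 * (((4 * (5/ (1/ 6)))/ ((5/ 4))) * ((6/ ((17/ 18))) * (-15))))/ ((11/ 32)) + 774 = -19761822/ 187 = -105678.19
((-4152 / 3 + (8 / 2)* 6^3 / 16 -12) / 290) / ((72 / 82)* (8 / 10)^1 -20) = 0.24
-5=-5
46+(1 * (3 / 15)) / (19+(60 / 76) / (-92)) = 46.01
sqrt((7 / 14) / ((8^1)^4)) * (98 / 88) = 49 * sqrt(2) / 5632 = 0.01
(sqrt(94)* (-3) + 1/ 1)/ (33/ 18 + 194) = 6/ 1175- 18* sqrt(94)/ 1175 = -0.14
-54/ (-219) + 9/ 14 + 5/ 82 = 19912/ 20951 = 0.95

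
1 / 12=0.08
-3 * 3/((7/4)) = -36/7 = -5.14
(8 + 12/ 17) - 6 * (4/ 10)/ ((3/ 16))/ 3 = 1132/ 255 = 4.44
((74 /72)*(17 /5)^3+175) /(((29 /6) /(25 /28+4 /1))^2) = 18192435089 /82418000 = 220.73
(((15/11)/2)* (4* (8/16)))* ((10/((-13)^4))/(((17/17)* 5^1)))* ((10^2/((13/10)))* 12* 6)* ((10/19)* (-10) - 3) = -339120000/77600237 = -4.37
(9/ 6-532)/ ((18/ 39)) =-13793/ 12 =-1149.42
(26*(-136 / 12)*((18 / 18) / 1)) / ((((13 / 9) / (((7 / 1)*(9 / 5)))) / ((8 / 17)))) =-1209.60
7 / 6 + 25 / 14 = 62 / 21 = 2.95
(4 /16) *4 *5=5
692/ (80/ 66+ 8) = 5709/ 76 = 75.12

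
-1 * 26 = -26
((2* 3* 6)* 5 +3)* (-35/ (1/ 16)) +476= -102004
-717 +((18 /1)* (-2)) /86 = -30849 /43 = -717.42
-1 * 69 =-69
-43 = -43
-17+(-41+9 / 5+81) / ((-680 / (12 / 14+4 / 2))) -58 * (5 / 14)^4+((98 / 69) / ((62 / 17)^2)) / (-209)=-409989033388813 / 22626628027080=-18.12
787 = 787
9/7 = 1.29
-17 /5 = -3.40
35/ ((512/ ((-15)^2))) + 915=476355/ 512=930.38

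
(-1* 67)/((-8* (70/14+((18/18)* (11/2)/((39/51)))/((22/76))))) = 871/3104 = 0.28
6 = 6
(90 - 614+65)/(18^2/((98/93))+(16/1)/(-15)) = -337365/225206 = -1.50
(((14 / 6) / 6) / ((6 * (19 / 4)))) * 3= 7 / 171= 0.04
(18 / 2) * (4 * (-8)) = -288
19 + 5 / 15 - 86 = -66.67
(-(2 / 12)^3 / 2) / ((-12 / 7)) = 7 / 5184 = 0.00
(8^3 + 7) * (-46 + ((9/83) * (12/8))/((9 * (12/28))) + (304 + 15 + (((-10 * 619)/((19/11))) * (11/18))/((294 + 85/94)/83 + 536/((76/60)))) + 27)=4821467881512901/31500879942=153058.20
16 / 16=1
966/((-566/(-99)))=47817/283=168.96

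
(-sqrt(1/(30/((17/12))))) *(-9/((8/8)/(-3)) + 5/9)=-62 *sqrt(170)/135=-5.99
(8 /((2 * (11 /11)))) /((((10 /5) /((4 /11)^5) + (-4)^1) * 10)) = 1024 /795015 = 0.00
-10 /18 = -5 /9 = -0.56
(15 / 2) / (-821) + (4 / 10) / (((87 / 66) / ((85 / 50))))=603233 / 1190450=0.51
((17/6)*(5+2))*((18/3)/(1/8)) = 952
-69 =-69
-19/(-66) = 19/66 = 0.29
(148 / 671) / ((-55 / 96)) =-14208 / 36905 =-0.38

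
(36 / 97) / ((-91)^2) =36 / 803257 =0.00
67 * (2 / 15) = 134 / 15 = 8.93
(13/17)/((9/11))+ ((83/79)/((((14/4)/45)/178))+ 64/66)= 2239590145/930699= 2406.35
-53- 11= -64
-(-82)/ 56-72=-1975/ 28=-70.54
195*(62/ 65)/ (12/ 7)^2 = 1519/ 24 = 63.29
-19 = -19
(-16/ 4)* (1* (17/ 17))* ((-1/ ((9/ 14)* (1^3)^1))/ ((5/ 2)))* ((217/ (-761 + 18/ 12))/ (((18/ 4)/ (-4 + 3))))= 64/ 405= 0.16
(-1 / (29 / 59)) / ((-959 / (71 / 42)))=4189 / 1168062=0.00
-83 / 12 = -6.92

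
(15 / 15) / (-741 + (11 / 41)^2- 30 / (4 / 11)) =-3362 / 2768365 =-0.00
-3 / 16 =-0.19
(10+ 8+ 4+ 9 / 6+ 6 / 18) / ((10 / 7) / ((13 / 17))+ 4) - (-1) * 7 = 35441 / 3204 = 11.06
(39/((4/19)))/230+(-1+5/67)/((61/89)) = -2048093/3760040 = -0.54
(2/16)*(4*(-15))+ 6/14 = -7.07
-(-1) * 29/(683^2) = 29/466489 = 0.00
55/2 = 27.50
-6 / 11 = -0.55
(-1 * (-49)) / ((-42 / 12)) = -14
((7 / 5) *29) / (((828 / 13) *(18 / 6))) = 2639 / 12420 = 0.21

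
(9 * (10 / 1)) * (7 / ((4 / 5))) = 1575 / 2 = 787.50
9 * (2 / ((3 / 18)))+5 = 113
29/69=0.42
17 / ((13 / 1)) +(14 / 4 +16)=541 / 26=20.81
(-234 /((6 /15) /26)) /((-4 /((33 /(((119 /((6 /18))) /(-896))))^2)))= 7538319360 /289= 26084150.03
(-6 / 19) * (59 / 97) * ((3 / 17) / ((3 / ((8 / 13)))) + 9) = -706938 / 407303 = -1.74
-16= -16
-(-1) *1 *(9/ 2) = 9/ 2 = 4.50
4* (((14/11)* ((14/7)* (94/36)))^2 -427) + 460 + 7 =-10431185/9801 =-1064.30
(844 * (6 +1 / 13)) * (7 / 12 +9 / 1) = 1916935 / 39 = 49152.18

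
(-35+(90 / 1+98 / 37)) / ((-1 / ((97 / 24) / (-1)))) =68967 / 296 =233.00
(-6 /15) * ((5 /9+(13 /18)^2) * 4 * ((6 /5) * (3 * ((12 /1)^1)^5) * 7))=-270176256 /25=-10807050.24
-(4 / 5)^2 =-16 / 25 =-0.64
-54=-54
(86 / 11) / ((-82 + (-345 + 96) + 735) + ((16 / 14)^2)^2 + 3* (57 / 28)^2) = 3303776 / 176695233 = 0.02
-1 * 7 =-7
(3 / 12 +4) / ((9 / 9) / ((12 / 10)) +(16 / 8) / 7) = 357 / 94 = 3.80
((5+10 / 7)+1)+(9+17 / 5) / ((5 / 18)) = 9112 / 175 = 52.07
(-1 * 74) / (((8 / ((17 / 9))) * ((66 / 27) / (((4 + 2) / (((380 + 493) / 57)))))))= -11951 / 4268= -2.80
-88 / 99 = -8 / 9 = -0.89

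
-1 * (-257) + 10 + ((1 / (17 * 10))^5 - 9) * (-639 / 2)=892380124499361 / 283971400000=3142.50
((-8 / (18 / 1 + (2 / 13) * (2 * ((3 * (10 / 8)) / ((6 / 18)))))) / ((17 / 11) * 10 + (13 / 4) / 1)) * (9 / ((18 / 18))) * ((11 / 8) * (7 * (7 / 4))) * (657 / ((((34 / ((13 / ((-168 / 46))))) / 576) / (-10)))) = -519128129520 / 433721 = -1196917.21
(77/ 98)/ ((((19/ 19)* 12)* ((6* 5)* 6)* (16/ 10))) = 11/ 48384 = 0.00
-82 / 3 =-27.33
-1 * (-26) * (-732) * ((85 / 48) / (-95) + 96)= -1826717.24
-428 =-428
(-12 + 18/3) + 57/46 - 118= -5647/46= -122.76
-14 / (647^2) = -14 / 418609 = -0.00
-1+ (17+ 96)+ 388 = 500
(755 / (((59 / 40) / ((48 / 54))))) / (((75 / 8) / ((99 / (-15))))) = -320.31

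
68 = 68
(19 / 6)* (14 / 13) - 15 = -452 / 39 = -11.59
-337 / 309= -1.09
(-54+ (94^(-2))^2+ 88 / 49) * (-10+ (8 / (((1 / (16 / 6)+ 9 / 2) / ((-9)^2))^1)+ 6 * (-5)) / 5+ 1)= -150385834691007 / 248668543760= -604.76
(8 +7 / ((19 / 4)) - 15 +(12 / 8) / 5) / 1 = -993 / 190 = -5.23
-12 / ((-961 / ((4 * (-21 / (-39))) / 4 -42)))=-6468 / 12493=-0.52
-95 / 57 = -5 / 3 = -1.67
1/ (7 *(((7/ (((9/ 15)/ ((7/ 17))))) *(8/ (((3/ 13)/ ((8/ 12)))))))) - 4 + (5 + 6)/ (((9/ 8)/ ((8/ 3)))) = 22.08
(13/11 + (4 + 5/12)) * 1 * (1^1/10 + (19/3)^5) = 18298551187/320760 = 57047.48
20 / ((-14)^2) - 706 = -34589 / 49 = -705.90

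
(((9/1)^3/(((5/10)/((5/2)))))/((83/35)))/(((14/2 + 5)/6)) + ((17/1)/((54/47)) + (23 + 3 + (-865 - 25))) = -180803/2241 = -80.68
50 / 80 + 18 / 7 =179 / 56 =3.20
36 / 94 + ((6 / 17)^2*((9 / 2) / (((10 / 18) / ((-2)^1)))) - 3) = -314787 / 67915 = -4.64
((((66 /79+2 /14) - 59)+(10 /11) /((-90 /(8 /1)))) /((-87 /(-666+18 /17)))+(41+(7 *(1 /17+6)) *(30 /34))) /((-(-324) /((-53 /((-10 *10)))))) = -370503942737 /619426719450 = -0.60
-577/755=-0.76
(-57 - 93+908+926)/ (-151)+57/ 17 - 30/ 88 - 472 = -54230885/ 112948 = -480.14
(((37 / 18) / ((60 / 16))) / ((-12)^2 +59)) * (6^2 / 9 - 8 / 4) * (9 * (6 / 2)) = 0.15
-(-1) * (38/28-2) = -9/14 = -0.64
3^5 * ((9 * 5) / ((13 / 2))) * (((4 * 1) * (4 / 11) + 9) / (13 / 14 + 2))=35210700 / 5863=6005.58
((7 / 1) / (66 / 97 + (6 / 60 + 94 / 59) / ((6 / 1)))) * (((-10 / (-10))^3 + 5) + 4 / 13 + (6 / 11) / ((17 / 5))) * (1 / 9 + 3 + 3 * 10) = 3754318217440 / 2410650099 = 1557.39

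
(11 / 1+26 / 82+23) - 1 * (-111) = 5958 / 41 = 145.32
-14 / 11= -1.27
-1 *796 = -796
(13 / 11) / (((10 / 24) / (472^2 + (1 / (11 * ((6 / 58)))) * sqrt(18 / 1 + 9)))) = 4524 * sqrt(3) / 605 + 34754304 / 55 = 631909.39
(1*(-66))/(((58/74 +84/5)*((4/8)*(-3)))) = 8140/3253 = 2.50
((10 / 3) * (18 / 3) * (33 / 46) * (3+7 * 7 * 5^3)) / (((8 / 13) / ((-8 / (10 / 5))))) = -13144560 / 23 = -571502.61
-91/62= -1.47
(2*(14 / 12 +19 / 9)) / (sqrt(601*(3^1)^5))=59*sqrt(1803) / 146043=0.02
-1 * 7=-7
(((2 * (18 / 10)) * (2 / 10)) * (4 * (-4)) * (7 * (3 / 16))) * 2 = -756 / 25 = -30.24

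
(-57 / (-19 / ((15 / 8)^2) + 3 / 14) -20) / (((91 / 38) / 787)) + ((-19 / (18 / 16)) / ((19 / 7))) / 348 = -3452300385766 / 1164915297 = -2963.56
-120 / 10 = -12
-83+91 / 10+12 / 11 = -8009 / 110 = -72.81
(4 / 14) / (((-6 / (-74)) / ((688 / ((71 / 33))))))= 1126.82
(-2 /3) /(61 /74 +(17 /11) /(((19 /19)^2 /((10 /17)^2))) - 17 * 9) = 27676 /6295221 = 0.00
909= 909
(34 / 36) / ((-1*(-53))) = 17 / 954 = 0.02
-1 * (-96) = 96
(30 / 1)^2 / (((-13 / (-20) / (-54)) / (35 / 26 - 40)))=488430000 / 169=2890118.34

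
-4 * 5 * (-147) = 2940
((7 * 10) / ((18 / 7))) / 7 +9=116 / 9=12.89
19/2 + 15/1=49/2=24.50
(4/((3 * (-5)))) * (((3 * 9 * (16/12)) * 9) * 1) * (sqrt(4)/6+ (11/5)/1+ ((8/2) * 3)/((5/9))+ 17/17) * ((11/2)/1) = -298584/25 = -11943.36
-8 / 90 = -4 / 45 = -0.09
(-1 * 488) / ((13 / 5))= -2440 / 13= -187.69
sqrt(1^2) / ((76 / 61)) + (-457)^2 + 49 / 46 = 365071317 / 1748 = 208850.87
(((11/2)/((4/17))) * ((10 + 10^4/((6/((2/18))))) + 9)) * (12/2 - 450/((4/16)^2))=-1236086269/36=-34335729.69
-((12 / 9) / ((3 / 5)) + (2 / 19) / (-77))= -29242 / 13167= -2.22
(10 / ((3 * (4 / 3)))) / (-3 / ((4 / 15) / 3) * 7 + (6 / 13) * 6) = -130 / 12141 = -0.01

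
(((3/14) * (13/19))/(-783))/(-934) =13/64843884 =0.00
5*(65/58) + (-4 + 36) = 2181/58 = 37.60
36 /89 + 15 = 1371 /89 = 15.40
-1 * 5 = -5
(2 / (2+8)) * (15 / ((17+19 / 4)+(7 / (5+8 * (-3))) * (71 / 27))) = 6156 / 42643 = 0.14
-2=-2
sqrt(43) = 6.56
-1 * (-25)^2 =-625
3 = 3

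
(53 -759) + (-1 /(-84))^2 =-4981535 /7056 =-706.00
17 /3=5.67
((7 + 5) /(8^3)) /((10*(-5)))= -3 /6400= -0.00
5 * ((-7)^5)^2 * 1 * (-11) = -15536138695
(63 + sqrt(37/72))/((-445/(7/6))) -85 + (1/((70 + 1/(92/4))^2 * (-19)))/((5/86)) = -85.17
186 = 186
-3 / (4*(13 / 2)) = -3 / 26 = -0.12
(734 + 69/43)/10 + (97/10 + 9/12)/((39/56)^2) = 62202367/654030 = 95.11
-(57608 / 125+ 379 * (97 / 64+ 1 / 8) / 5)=-585.22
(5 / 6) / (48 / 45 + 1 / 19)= 475 / 638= 0.74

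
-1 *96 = -96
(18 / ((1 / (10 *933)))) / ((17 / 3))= 503820 / 17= 29636.47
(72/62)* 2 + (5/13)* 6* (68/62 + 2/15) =160/31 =5.16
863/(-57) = -863/57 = -15.14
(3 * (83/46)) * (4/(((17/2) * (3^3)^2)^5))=5312/2241242399425925679813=0.00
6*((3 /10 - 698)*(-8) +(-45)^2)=228198 /5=45639.60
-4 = -4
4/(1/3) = 12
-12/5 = -2.40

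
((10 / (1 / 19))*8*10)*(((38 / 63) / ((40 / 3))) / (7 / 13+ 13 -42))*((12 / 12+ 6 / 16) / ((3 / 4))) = -103246 / 2331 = -44.29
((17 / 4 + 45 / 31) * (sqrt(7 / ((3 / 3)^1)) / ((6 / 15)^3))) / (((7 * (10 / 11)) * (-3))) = -12.35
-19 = -19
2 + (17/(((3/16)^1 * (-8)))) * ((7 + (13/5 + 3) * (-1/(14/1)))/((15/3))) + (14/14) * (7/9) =-2741/225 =-12.18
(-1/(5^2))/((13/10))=-2/65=-0.03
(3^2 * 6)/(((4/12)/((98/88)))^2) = 583443/968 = 602.73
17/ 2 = 8.50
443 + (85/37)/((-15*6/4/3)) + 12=50471/111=454.69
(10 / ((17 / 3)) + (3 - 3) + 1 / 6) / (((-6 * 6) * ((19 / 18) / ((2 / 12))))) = -197 / 23256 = -0.01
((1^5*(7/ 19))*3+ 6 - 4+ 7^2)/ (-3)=-330/ 19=-17.37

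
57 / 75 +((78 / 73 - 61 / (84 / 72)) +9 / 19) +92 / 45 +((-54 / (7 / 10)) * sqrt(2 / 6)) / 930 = -104724146 / 2184525 - 6 * sqrt(3) / 217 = -47.99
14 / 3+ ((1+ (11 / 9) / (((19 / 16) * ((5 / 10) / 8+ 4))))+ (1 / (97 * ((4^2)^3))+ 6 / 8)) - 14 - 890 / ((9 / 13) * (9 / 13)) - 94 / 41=-3041612907394757 / 1629549342720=-1866.54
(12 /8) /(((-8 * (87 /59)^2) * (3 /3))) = -3481 /40368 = -0.09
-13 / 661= -0.02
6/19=0.32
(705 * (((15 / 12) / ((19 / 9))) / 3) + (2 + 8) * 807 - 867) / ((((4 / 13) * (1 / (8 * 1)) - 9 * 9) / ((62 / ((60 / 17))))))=-1274292851 / 799900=-1593.07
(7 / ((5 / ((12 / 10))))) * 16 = 672 / 25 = 26.88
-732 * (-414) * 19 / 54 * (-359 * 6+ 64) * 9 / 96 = -83569695 / 4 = -20892423.75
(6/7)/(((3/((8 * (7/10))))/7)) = 56/5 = 11.20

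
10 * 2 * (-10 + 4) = -120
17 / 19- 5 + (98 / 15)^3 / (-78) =-19208074 / 2500875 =-7.68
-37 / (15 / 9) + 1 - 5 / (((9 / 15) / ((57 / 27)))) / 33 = -96821 / 4455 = -21.73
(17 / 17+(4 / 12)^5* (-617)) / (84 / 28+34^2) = -374 / 281637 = -0.00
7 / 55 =0.13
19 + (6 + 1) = 26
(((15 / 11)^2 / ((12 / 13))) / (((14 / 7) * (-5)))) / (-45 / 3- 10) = 39 / 4840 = 0.01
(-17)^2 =289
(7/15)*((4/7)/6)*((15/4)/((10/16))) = 4/15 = 0.27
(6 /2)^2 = 9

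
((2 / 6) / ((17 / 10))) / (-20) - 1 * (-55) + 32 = 8873 / 102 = 86.99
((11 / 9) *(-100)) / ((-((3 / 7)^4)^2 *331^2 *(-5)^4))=253651244 / 161736687225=0.00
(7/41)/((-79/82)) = -0.18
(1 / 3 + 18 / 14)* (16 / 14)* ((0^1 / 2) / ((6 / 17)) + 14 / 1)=544 / 21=25.90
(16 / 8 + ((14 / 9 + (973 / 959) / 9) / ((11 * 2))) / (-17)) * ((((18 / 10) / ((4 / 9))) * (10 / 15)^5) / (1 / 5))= 19684 / 3699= 5.32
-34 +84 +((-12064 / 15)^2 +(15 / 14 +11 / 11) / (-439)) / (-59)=-890410015991 / 81588150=-10913.47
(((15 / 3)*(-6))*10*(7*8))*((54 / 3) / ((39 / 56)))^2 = -1896652800 / 169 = -11222797.63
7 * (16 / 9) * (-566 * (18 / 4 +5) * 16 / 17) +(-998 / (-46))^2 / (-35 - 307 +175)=-851274494465 / 13516479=-62980.49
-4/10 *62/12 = -31/15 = -2.07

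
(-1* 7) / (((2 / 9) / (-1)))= 63 / 2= 31.50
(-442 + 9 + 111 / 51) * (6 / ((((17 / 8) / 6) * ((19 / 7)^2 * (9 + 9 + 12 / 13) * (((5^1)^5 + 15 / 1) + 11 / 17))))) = -5742016 / 344463673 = -0.02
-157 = -157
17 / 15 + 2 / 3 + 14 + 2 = 89 / 5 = 17.80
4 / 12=1 / 3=0.33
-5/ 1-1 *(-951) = 946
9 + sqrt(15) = 12.87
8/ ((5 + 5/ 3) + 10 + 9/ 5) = 120/ 277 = 0.43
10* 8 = 80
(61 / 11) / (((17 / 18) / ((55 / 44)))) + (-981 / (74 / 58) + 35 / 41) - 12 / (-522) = -37547062261 / 49360146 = -760.68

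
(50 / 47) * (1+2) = 150 / 47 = 3.19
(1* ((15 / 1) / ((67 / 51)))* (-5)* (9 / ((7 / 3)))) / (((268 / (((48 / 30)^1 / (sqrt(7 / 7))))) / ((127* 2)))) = -10492740 / 31423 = -333.92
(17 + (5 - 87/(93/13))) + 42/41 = 13807/1271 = 10.86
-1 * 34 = -34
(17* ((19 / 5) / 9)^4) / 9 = 2215457 / 36905625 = 0.06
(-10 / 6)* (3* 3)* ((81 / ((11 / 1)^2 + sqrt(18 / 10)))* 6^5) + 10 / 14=-10002809105 / 128093 + 7085880* sqrt(5) / 18299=-77224.34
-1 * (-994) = 994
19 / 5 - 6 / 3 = 9 / 5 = 1.80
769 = 769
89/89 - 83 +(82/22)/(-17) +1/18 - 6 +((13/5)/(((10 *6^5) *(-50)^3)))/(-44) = -3204997199999779/36352800000000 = -88.16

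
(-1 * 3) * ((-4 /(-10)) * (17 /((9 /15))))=-34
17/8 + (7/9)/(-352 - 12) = 1987/936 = 2.12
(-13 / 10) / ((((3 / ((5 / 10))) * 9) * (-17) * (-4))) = -13 / 36720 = -0.00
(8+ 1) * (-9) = -81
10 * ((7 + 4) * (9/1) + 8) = 1070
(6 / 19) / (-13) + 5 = 1229 / 247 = 4.98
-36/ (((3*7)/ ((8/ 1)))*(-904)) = 12/ 791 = 0.02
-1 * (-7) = 7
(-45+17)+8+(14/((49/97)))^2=748.08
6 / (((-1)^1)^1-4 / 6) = -18 / 5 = -3.60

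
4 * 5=20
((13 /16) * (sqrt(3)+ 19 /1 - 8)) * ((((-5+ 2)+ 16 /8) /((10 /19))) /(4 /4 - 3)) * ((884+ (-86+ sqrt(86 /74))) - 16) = 247 * (sqrt(1591)+ 28934) * (sqrt(3)+ 11) /11840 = 7695.74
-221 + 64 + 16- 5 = -146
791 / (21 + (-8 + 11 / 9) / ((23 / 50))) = 126.24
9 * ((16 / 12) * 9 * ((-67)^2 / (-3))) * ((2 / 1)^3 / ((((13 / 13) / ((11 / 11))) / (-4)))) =5171328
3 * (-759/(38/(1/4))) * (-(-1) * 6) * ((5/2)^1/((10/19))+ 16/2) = -348381/304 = -1145.99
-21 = -21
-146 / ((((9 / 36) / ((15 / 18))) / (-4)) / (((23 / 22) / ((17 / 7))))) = 470120 / 561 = 838.00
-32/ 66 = -16/ 33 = -0.48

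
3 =3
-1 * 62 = -62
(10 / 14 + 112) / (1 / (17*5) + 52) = 67065 / 30947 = 2.17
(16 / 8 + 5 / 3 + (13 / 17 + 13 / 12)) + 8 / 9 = 3919 / 612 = 6.40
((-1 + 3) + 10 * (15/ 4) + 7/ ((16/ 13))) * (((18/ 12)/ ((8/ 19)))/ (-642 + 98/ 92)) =-947853/ 3773824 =-0.25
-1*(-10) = 10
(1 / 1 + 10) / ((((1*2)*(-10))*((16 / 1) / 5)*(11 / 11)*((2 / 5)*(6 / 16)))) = -55 / 48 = -1.15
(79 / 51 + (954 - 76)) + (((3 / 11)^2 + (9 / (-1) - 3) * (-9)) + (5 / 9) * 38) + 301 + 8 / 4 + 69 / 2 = 49845679 / 37026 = 1346.23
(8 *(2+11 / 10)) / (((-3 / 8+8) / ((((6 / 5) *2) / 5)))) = 11904 / 7625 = 1.56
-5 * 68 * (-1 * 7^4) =816340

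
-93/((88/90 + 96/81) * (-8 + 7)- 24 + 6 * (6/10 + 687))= -12555/553424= -0.02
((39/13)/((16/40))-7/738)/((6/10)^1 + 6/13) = 179660/25461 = 7.06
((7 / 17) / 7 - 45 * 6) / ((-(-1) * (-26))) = 353 / 34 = 10.38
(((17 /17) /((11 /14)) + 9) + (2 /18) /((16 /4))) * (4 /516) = 4079 /51084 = 0.08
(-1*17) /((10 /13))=-221 /10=-22.10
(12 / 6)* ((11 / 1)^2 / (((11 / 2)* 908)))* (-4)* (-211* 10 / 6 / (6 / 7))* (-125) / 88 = -112.96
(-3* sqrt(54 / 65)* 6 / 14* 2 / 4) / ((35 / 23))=-621* sqrt(390) / 31850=-0.39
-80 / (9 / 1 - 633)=5 / 39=0.13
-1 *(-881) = 881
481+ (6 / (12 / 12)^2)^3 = 697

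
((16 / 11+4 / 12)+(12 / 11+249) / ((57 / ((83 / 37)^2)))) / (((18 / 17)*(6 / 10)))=870667240 / 23175801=37.57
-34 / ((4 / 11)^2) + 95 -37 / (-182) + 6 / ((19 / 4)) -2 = -2249893 / 13832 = -162.66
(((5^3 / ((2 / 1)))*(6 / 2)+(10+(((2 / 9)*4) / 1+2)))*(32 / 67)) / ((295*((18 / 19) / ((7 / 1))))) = 3837848 / 1600965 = 2.40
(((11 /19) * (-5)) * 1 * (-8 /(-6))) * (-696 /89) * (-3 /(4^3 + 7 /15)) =-2296800 /1635197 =-1.40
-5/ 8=-0.62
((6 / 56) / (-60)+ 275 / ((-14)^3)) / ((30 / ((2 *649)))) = -605517 / 137200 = -4.41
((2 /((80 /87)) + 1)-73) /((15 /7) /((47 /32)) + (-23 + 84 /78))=3981887 /1167000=3.41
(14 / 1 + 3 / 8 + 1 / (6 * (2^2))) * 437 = 75601 / 12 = 6300.08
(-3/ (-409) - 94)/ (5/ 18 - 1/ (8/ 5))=2767896/ 10225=270.70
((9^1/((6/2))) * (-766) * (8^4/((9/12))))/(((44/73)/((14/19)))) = -3206561792/209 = -15342400.92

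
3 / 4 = 0.75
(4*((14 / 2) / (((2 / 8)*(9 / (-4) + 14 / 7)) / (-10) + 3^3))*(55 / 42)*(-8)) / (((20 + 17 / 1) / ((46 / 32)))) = -202400 / 479631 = -0.42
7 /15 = 0.47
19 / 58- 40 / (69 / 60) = -45963 / 1334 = -34.46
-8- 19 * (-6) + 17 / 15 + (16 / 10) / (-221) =355123 / 3315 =107.13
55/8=6.88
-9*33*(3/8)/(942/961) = -285417/2512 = -113.62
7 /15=0.47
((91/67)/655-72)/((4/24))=-18957774/43885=-431.99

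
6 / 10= 3 / 5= 0.60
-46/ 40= -23/ 20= -1.15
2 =2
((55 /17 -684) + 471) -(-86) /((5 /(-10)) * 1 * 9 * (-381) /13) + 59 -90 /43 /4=-755167475 /5013198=-150.64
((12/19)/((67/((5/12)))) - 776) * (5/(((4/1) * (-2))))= 4939215/10184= 485.00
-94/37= -2.54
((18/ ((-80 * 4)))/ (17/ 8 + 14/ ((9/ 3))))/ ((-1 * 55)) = 27/ 179300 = 0.00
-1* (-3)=3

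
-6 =-6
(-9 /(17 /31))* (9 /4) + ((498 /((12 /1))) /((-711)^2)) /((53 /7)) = -67276231489 /1821897684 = -36.93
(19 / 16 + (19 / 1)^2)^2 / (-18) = -33582025 / 4608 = -7287.77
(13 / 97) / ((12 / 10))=65 / 582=0.11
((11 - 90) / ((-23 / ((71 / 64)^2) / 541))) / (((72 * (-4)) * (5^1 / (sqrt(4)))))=-215447299 / 67829760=-3.18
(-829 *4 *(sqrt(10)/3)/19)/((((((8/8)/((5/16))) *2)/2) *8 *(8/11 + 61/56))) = -319165 *sqrt(10)/255132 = -3.96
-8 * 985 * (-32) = 252160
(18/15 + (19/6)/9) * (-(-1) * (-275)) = -23045/54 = -426.76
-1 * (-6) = 6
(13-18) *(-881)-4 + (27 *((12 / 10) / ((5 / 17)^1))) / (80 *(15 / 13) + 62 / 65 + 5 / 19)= 847441251 / 192505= 4402.18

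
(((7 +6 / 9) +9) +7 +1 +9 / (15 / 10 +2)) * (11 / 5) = 6292 / 105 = 59.92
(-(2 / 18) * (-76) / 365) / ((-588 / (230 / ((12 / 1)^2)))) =-437 / 6953688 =-0.00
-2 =-2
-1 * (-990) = 990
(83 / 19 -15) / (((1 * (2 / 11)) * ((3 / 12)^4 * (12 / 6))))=-142208 / 19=-7484.63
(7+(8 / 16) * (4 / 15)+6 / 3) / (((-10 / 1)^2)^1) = 137 / 1500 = 0.09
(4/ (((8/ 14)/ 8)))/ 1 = 56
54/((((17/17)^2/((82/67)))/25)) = 110700/67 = 1652.24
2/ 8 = 1/ 4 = 0.25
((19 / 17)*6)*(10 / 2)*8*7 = 1877.65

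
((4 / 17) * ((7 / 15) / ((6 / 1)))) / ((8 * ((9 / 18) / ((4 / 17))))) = 14 / 13005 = 0.00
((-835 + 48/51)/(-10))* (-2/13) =-14179/1105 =-12.83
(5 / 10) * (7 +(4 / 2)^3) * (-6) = -45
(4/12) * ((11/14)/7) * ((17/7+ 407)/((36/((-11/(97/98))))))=-173393/36666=-4.73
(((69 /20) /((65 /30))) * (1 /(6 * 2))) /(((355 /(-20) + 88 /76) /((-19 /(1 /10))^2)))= -288.70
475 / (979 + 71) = 19 / 42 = 0.45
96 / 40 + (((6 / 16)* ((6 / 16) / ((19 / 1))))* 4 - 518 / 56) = -10367 / 1520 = -6.82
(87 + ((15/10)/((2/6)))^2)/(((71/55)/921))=21730995/284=76517.59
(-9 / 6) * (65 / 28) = -195 / 56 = -3.48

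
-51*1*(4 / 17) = -12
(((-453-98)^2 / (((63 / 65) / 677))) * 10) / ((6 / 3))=66799810025 / 63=1060314444.84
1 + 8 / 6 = 7 / 3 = 2.33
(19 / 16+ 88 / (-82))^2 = 5625 / 430336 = 0.01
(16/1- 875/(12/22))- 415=-12019/6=-2003.17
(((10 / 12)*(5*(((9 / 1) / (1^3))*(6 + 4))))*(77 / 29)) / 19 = 28875 / 551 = 52.40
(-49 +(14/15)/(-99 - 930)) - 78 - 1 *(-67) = -132302/2205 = -60.00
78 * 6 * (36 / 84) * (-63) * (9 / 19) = -113724 / 19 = -5985.47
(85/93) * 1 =85/93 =0.91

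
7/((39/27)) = 63/13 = 4.85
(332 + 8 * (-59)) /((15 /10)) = -280 /3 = -93.33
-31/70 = -0.44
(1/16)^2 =1/256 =0.00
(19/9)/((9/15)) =95/27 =3.52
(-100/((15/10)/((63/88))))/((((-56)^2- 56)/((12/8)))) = -45/1936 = -0.02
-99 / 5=-19.80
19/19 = 1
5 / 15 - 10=-29 / 3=-9.67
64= 64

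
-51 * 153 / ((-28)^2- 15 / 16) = -7344 / 737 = -9.96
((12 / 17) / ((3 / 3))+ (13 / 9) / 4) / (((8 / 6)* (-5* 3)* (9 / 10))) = -653 / 11016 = -0.06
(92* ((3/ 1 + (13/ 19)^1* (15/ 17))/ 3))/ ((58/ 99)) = 1766952/ 9367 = 188.64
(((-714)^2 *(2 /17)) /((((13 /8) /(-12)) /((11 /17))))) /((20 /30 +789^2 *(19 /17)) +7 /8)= -0.41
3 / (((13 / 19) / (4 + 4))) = 456 / 13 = 35.08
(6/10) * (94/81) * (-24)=-752/45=-16.71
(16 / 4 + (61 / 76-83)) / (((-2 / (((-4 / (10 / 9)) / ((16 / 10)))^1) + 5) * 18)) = -5943 / 8056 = -0.74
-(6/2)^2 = -9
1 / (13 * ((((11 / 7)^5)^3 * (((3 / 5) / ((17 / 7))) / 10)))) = 576489611921650 / 162912678607210389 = 0.00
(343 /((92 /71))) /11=24353 /1012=24.06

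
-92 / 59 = -1.56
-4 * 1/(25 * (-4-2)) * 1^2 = 2/75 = 0.03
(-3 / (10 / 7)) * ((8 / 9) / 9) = -28 / 135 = -0.21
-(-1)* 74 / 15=74 / 15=4.93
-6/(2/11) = -33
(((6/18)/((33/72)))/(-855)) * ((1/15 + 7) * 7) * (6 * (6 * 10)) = -47488/3135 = -15.15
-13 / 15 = -0.87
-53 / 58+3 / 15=-207 / 290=-0.71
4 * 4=16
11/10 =1.10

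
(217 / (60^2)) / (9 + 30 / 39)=2821 / 457200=0.01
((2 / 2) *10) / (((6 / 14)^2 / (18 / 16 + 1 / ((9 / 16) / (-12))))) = -118825 / 108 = -1100.23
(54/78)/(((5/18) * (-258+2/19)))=-0.01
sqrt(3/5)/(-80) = -sqrt(15)/400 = -0.01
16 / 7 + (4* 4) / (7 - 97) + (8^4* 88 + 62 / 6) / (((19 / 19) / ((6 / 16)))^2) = 1021941871 / 20160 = 50691.56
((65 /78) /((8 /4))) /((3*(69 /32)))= 40 /621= 0.06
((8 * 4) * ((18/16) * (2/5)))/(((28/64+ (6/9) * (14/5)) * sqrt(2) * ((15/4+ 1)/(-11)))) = -76032 * sqrt(2)/10507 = -10.23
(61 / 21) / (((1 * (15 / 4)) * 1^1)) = 244 / 315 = 0.77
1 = 1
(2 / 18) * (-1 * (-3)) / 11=1 / 33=0.03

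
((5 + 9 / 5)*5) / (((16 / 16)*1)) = 34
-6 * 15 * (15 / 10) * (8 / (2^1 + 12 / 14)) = -378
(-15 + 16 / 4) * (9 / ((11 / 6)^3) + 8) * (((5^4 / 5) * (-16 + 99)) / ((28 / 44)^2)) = -2666163.27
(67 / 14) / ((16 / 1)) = 67 / 224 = 0.30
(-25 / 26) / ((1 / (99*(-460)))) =569250 / 13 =43788.46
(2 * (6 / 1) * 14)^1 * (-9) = -1512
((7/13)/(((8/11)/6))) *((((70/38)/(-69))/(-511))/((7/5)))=275/1658852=0.00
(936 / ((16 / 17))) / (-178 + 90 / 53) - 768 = -14457801 / 18688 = -773.64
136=136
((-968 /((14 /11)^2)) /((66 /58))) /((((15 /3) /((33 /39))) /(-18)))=5095068 /3185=1599.71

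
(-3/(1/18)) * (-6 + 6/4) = 243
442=442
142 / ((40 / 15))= 213 / 4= 53.25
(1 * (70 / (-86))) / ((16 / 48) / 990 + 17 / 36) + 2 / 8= -101557 / 68972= -1.47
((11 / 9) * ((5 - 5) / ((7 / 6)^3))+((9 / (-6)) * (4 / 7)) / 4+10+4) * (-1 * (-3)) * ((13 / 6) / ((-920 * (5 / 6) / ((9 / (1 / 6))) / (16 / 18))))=-22581 / 4025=-5.61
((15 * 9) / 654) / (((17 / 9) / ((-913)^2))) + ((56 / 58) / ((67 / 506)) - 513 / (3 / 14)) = 638761841591 / 7200758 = 88707.58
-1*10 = -10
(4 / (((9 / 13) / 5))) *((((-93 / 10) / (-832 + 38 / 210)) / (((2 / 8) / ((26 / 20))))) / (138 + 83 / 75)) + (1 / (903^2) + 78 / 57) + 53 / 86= 56378771135817491 / 28234913699134926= 2.00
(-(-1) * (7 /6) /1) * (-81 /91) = -27 /26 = -1.04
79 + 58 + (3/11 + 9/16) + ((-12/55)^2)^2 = 137.84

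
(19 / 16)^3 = 6859 / 4096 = 1.67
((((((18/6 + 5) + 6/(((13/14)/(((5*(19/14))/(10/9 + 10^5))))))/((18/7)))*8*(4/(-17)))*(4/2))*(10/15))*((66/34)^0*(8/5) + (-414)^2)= -3593827525835008/2685179835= -1338393.61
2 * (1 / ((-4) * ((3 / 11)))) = -11 / 6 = -1.83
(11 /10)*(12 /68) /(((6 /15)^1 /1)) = 33 /68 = 0.49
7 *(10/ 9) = 70/ 9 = 7.78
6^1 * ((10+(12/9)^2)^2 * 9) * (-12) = -89888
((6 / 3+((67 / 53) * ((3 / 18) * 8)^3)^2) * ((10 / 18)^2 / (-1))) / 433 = -562061650 / 71821121553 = -0.01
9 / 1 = 9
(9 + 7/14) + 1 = 21/2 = 10.50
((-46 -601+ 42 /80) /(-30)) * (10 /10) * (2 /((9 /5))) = 25859 /1080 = 23.94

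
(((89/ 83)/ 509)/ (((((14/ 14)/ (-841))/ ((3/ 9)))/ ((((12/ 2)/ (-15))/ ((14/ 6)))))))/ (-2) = -74849/ 1478645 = -0.05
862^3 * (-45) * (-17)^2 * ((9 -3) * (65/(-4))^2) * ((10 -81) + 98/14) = 844637013381096000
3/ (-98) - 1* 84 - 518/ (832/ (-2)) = -843749/ 10192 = -82.79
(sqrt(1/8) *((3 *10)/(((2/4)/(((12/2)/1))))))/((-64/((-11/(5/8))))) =99 *sqrt(2)/4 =35.00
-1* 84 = -84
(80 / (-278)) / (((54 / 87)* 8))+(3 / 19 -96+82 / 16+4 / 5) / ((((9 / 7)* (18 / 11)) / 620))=-2519309759 / 95076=-26497.85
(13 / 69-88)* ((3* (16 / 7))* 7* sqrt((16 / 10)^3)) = -1551104* sqrt(10) / 575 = -8530.47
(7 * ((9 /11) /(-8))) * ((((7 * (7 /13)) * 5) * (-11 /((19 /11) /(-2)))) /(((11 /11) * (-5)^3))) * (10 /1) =33957 /2470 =13.75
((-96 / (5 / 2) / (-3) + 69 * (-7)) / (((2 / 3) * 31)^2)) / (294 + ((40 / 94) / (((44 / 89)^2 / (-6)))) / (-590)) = -788838083 / 210678199295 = -0.00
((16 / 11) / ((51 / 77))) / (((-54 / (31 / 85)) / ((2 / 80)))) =-217 / 585225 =-0.00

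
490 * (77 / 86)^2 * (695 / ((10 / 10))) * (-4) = -2019120950 / 1849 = -1092007.00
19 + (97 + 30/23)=2698/23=117.30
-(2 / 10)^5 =-1 / 3125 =-0.00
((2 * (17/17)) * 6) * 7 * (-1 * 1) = -84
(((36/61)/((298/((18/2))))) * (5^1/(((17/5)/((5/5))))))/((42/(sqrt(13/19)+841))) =675 * sqrt(247)/20550229+567675/1081591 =0.53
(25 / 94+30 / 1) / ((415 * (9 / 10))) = 2845 / 35109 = 0.08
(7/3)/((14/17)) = 17/6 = 2.83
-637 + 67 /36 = -22865 /36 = -635.14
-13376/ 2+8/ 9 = -60184/ 9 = -6687.11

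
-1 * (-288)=288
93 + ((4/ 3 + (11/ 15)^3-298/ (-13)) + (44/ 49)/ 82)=10371278602/ 88144875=117.66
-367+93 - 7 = -281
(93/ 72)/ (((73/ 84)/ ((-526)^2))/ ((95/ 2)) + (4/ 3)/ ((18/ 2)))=12833270415/ 1471916977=8.72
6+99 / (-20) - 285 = -5679 / 20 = -283.95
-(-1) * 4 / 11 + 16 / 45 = 356 / 495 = 0.72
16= 16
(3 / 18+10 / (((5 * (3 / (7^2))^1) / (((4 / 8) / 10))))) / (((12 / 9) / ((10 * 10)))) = 135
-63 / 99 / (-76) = 7 / 836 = 0.01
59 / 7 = 8.43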